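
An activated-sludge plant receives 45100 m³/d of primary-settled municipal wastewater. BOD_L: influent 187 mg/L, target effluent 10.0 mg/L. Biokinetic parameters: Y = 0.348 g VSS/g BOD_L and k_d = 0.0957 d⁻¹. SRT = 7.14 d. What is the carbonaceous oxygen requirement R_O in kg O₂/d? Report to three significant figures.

R_O ≈ 5640 kg O₂/d

The observed yield is Y_obs = Y/(1 + k_d·θ_c) = 0.348 / (1 + 0.0957 × 7.14) = 0.348 / 1.683 = 0.2067 g VSS per g BOD_L removed.
Mass of BOD_L removed per day: Q(S₀ − S) = 45100 × 177.0 g/m³ = 7983 kg/d.
P_X = Y_obs·Q·(S₀ − S) = 0.2067 × 7983 = 1650 kg VSS/d.
R_O = Q·ΔS − 1.42 P_X = 7983 − 2343 = 5639 kg O₂/d.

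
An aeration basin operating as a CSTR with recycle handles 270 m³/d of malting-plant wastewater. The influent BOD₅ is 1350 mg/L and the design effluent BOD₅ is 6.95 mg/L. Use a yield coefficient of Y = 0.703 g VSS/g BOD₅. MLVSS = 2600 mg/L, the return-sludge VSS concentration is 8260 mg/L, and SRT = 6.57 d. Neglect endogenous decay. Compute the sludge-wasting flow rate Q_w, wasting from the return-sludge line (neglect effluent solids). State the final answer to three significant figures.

Q_w ≈ 30.9 m³/d

With k_d = 0 the design equation reduces to V = Y Q (S₀−S) θ_c / X = 0.703 × 270 × (1350 − 6.95) × 6.57 / 2600 = 644.2 m³.
Wasting from the return line (neglecting effluent solids): Q_w = V·X / (θ_c·X_r) = 644.2 × 2600 / (6.57 × 8260) = 30.86 m³/d.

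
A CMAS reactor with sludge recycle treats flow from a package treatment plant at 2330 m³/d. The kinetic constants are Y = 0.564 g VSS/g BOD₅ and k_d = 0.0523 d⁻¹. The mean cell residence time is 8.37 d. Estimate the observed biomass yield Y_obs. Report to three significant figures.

Y_obs ≈ 0.392 g VSS/g BOD₅

The observed yield is Y_obs = Y/(1 + k_d·θ_c) = 0.564 / (1 + 0.0523 × 8.37) = 0.564 / 1.438 = 0.3923 g VSS per g BOD₅ removed.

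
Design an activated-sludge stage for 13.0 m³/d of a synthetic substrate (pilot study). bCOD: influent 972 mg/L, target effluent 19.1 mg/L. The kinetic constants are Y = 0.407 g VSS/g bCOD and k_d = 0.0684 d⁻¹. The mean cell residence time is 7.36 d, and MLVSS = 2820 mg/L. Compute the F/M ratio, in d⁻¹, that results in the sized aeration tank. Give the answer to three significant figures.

Rearranging the biomass balance for a CMAS with decay, V = Y·Q·ΔS·θ_c / [X·(1+k_d θ_c)] = 0.407 × 13.0 × (972 − 19.1) × 7.36 / [2820 × (1 + 0.0684 × 7.36)] = 3.71×10^4 / 4240 = 8.753 m³.
F/M = applied load / biomass = Q·S₀/(V·X) = 13.0 × 972 / (8.753 × 2820) = 0.5120 d⁻¹.

F/M ≈ 0.512 d⁻¹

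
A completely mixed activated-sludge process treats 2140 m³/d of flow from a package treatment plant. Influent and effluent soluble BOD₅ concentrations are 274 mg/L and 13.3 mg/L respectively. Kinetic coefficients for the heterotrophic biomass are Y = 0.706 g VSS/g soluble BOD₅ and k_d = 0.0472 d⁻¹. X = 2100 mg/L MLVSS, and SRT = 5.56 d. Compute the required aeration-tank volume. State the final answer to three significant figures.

V ≈ 826 m³

Rearranging the biomass balance for a CMAS with decay, V = Y·Q·ΔS·θ_c / [X·(1+k_d θ_c)] = 0.706 × 2140 × (274 − 13.3) × 5.56 / [2100 × (1 + 0.0472 × 5.56)] = 2.19×10^6 / 2651 = 826.1 m³.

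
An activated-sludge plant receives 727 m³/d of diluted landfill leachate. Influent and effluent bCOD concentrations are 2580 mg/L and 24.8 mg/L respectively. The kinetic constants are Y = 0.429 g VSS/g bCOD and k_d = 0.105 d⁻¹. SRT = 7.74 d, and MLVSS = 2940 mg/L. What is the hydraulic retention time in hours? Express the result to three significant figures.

Steady-state biomass mass balance: V·X·(1 + k_d·θ_c) = Y·Q·(S₀ − S)·θ_c, so V = 0.429 × 727 × (2580 − 24.8) × 7.74 / [2940 × (1 + 0.105 × 7.74)] = 6.17×10^6 / 5329 = 1157 m³.
τ = V/Q = 1157/727 = 1.592 d, or 38.21 h.

τ ≈ 38.2 h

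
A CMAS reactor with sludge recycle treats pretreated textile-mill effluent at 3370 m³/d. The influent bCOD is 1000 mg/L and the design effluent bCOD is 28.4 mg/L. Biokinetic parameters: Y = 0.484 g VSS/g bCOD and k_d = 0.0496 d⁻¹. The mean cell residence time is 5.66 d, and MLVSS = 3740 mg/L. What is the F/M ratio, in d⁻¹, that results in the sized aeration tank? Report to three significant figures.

F/M ≈ 0.481 d⁻¹

Steady-state biomass mass balance: V·X·(1 + k_d·θ_c) = Y·Q·(S₀ − S)·θ_c, so V = 0.484 × 3370 × (1000 − 28.4) × 5.66 / [3740 × (1 + 0.0496 × 5.66)] = 8.97×10^6 / 4790 = 1873 m³.
F/M = Q·S₀ / (V·X) = 3370 × 1000 / (1873 × 3740) = 0.4812 g bCOD·(g VSS·d)⁻¹.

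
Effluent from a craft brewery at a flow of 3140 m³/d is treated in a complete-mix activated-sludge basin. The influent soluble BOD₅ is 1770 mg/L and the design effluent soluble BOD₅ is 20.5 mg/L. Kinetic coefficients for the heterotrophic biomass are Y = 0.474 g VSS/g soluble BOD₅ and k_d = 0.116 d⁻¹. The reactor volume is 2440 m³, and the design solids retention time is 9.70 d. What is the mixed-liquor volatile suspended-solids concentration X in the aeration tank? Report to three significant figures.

X ≈ 4870 mg/L

Solving the biomass balance for X: X = Y Q (S₀−S) θ_c / [V (1+k_d θ_c)] = 0.474 × 3140 × (1770 − 20.5) × 9.70 / [2440 × (1 + 0.116 × 9.70)] = 4871 mg/L.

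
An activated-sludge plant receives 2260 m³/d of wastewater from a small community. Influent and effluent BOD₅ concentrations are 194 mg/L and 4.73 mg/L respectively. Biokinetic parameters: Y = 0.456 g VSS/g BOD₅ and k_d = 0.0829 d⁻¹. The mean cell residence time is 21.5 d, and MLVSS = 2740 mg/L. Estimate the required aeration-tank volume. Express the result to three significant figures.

V ≈ 550 m³

Steady-state biomass mass balance: V·X·(1 + k_d·θ_c) = Y·Q·(S₀ − S)·θ_c, so V = 0.456 × 2260 × (194 − 4.73) × 21.5 / [2740 × (1 + 0.0829 × 21.5)] = 4.19×10^6 / 7624 = 550.1 m³.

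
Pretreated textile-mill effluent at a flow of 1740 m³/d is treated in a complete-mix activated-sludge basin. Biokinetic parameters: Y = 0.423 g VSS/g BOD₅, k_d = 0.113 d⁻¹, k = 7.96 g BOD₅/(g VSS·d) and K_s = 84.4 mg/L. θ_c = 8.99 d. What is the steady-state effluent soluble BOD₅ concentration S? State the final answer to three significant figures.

S ≈ 6.02 mg/L

For a completely mixed reactor with recycle the Lawrence–McCarty relation gives S = K_s·(1 + k_d·θ_c) / [θ_c·(Y·k − k_d) − 1] = 84.4 × (1 + 0.113 × 8.99) / [8.99 × (0.423 × 7.96 − 0.113) − 1] = 170.1 / 28.25 = 6.022 mg/L.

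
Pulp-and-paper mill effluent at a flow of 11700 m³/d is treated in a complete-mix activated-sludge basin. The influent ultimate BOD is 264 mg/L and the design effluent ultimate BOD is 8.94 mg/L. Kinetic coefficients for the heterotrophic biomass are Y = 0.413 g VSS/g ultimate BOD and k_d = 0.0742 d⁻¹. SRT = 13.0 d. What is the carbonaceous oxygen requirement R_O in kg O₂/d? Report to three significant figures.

R_O ≈ 2090 kg O₂/d

Correct the yield for decay: Y_obs = Y/(1 + k_d θ_c) = 0.413 / (1 + 0.0742 × 13.0) = 0.413 / 1.965 = 0.2102.
ΔS = 264 − 8.94 = 255.1 mg/L, so the substrate removal rate is 11700 × 255.1/1000 = 2984 kg ultimate BOD/d.
Biomass synthesised: P_X = Y_obs × 2984 = 627.3 kg VSS/d.
R_O = Q·ΔS − 1.42 P_X = 2984 − 890.8 = 2093 kg O₂/d.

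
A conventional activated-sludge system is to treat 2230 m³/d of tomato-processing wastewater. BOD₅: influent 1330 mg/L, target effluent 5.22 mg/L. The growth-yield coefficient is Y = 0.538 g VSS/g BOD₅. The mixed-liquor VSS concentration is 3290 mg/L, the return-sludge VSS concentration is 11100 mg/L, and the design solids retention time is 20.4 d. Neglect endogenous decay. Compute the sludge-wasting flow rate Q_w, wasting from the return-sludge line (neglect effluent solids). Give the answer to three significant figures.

Q_w ≈ 143 m³/d

Biomass mass balance (decay neglected): V·X = Y·Q·(S₀ − S)·θ_c, so V = 0.538 × 2230 × (1330 − 5.22) × 20.4 / 3290 = 9855 m³.
Wasting from the return line (neglecting effluent solids): Q_w = V·X / (θ_c·X_r) = 9855 × 3290 / (20.4 × 11100) = 143.2 m³/d.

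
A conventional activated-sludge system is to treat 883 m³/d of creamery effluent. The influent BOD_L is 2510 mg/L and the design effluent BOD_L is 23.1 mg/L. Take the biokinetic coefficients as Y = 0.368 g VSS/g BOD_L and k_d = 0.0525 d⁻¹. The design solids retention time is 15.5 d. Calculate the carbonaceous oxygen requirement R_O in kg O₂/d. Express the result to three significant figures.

Observed yield with endogenous decay: Y_obs = Y / (1 + k_d·θ_c) = 0.368 / (1 + 0.0525 × 15.5) = 0.368 / 1.814 = 0.2029 g VSS/g BOD_L.
Substrate removed = Q·(S₀ − S) = 883 m³/d × (2510 − 23.1) g/m³ = 2.2×10^6 g/d = 2196 kg/d.
Biomass synthesised: P_X = Y_obs × 2196 = 445.5 kg VSS/d.
R_O = Q·ΔS − 1.42 P_X = 2196 − 632.7 = 1563 kg O₂/d.

R_O ≈ 1560 kg O₂/d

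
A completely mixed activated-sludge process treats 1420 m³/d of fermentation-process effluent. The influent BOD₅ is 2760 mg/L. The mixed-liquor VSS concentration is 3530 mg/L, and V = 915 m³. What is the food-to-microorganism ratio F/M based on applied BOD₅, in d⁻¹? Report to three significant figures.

F/M = Q·S₀ / (V·X) = 1420 × 2760 / (915.0 × 3530) = 1.213 g BOD₅·(g VSS·d)⁻¹.

F/M ≈ 1.21 d⁻¹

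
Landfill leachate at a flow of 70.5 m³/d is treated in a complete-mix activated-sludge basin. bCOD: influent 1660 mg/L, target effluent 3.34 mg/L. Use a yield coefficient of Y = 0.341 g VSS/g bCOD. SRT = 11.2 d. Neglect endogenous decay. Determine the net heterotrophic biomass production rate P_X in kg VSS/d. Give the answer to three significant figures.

With endogenous decay neglected, the observed yield equals the true yield: Y_obs = Y = 0.341 g VSS/g bCOD.
ΔS = 1660 − 3.34 = 1657 mg/L, so the substrate removal rate is 70.5 × 1657/1000 = 116.8 kg bCOD/d.
Biomass produced: P_X = Y_obs·Q·ΔS = 0.3410 × 116.8 ≈ 39.83 kg VSS/d.

P_X ≈ 39.8 kg VSS/d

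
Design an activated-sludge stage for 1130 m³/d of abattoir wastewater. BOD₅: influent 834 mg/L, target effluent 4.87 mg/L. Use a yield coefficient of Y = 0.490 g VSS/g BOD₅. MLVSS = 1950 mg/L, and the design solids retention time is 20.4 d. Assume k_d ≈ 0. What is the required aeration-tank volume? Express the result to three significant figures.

With k_d = 0 the design equation reduces to V = Y Q (S₀−S) θ_c / X = 0.490 × 1130 × (834 − 4.87) × 20.4 / 1950 = 4803 m³.

V ≈ 4800 m³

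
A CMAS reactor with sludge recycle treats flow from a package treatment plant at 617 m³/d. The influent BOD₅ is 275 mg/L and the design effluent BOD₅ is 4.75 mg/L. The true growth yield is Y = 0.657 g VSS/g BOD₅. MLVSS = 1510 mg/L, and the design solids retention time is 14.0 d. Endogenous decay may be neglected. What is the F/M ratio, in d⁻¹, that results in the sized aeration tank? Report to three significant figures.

V·X = Y·Q·ΔS·θ_c gives V = 0.657 × 617 × (275 − 4.75) × 14.0 / 1510 = 1016 m³.
F/M = Q·S₀ / (V·X) = 617 × 275 / (1016 × 1510) = 0.1106 g BOD₅·(g VSS·d)⁻¹.

F/M ≈ 0.111 d⁻¹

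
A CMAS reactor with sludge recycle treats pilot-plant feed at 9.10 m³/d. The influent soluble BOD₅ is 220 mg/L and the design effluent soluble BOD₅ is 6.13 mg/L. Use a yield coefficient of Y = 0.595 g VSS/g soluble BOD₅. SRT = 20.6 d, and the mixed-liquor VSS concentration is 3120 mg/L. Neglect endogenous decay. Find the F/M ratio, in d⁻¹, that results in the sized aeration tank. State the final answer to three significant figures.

F/M ≈ 0.0839 d⁻¹

Biomass mass balance (decay neglected): V·X = Y·Q·(S₀ − S)·θ_c, so V = 0.595 × 9.10 × (220 − 6.13) × 20.6 / 3120 = 7.646 m³.
F/M = applied load / biomass = Q·S₀/(V·X) = 9.10 × 220 / (7.646 × 3120) = 0.08392 d⁻¹.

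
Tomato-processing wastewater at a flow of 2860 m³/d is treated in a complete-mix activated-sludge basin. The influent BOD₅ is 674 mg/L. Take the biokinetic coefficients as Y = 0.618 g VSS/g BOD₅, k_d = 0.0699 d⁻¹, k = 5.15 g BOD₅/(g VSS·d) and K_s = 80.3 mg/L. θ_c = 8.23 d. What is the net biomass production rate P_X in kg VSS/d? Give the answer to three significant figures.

P_X ≈ 750 kg VSS/d

For a completely mixed reactor with recycle the Lawrence–McCarty relation gives S = K_s·(1 + k_d·θ_c) / [θ_c·(Y·k − k_d) − 1] = 80.3 × (1 + 0.0699 × 8.23) / [8.23 × (0.618 × 5.15 − 0.0699) − 1] = 126.5 / 24.62 = 5.138 mg/L.
Observed yield with endogenous decay: Y_obs = Y / (1 + k_d·θ_c) = 0.618 / (1 + 0.0699 × 8.23) = 0.618 / 1.575 = 0.3923 g VSS/g BOD₅.
Q·(S₀ − S) = 2860 × (674 − 5.14) × 10⁻³ = 1913 kg/d removed.
So the net sludge growth is P_X = 0.3923 × 1913 = 750.5 kg VSS/d.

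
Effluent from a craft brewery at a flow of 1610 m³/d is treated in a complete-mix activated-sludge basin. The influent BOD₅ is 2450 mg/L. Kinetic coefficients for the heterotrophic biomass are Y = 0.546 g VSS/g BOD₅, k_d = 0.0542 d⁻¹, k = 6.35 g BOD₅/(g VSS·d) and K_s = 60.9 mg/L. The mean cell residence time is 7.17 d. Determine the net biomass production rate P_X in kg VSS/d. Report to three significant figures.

P_X ≈ 1550 kg VSS/d

For a completely mixed reactor with recycle the Lawrence–McCarty relation gives S = K_s·(1 + k_d·θ_c) / [θ_c·(Y·k − k_d) − 1] = 60.9 × (1 + 0.0542 × 7.17) / [7.17 × (0.546 × 6.35 − 0.0542) − 1] = 84.57 / 23.47 = 3.603 mg/L.
Correct the yield for decay: Y_obs = Y/(1 + k_d θ_c) = 0.546 / (1 + 0.0542 × 7.17) = 0.546 / 1.389 = 0.3932.
Mass of BOD₅ removed per day: Q(S₀ − S) = 1610 × 2446 g/m³ = 3939 kg/d.
P_X = Y_obs · Q(S₀ − S) = 0.3932 × 3939 = 1549 kg VSS/d.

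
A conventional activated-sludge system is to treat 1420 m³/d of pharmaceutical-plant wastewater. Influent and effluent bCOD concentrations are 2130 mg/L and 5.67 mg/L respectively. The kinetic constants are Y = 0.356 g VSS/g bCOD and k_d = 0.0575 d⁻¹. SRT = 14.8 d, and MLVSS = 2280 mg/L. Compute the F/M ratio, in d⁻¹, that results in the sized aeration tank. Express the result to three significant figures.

F/M ≈ 0.352 d⁻¹

From the SRT design equation V = Y Q (S₀−S) θ_c / [X (1 + k_d θ_c)] = 0.356 × 1420 × (2130 − 5.67) × 14.8 / [2280 × (1 + 0.0575 × 14.8)] = 1.59×10^7 / 4220 = 3766 m³.
F/M = Q·S₀ / (V·X) = 1420 × 2130 / (3766 × 2280) = 0.3523 g bCOD·(g VSS·d)⁻¹.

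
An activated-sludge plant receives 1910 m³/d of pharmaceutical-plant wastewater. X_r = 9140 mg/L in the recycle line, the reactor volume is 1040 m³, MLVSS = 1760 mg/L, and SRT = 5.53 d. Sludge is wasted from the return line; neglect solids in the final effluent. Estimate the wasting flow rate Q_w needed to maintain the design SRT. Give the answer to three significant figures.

Q_w ≈ 36.2 m³/d

Wasting from the return line (neglecting effluent solids): Q_w = V·X / (θ_c·X_r) = 1040 × 1760 / (5.53 × 9140) = 36.21 m³/d.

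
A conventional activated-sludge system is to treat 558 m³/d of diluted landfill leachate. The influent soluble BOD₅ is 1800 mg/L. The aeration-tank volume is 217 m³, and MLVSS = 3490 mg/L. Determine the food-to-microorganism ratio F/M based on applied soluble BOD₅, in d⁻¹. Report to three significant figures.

F/M ≈ 1.33 d⁻¹

Food-to-microorganism ratio F/M = Q S₀ / (V X) = 558 × 1800 / (217.0 × 3490) = 1.326 d⁻¹.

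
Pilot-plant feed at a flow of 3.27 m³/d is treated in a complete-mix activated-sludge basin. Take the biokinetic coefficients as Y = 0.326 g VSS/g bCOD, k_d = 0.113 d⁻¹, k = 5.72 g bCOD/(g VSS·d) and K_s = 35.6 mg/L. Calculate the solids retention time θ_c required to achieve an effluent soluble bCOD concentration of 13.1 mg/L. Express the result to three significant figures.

Specific growth rate at S = 13.1 mg/L: μ = YkS/(K_s+S) = 0.326·5.72·13.1/(35.6+13.1) = 0.5016 d⁻¹.
θ_c = 1/(μ − k_d) = 1/(0.5016 − 0.113) = 1/0.3886 = 2.573 d.

θ_c ≈ 2.57 d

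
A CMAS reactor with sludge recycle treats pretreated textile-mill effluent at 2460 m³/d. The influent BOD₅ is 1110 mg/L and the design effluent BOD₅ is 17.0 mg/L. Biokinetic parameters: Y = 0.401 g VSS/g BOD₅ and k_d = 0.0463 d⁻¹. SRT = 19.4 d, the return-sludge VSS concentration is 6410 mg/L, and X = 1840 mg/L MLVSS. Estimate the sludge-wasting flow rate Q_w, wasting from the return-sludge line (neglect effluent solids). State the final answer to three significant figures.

Q_w ≈ 88.6 m³/d

Rearranging the biomass balance for a CMAS with decay, V = Y·Q·ΔS·θ_c / [X·(1+k_d θ_c)] = 0.401 × 2460 × (1110 − 17.0) × 19.4 / [1840 × (1 + 0.0463 × 19.4)] = 2.09×10^7 / 3493 = 5989 m³.
Q_w = (V·X)/(θ_c X_r) = 5989 × 1840 / (19.4 × 6410) = 88.61 m³/d.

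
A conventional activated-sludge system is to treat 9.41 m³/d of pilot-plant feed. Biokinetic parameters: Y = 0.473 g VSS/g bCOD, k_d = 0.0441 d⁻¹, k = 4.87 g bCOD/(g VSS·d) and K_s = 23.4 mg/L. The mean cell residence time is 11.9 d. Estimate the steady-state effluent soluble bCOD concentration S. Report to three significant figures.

S ≈ 1.38 mg/L

Effluent substrate depends only on kinetics and SRT: S = K_s(1 + k_d θ_c) / [θ_c(Yk − k_d) − 1] = 23.4 × (1 + 0.0441 × 11.9) / [11.9 × (0.473 × 4.87 − 0.0441) − 1] = 35.68 / 25.89 = 1.378 mg/L.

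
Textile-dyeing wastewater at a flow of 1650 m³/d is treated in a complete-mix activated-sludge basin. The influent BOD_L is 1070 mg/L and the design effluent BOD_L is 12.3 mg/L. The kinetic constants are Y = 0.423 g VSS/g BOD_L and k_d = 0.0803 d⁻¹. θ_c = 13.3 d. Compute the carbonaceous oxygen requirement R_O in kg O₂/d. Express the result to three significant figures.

The observed yield is Y_obs = Y/(1 + k_d·θ_c) = 0.423 / (1 + 0.0803 × 13.3) = 0.423 / 2.068 = 0.2045 g VSS per g BOD_L removed.
Q·(S₀ − S) = 1650 × (1070 − 12.3) × 10⁻³ = 1745 kg/d removed.
Net sludge production P_X = 0.2045 × 1745 = 357.0 kg VSS/d.
R_O = Q·ΔS − 1.42 P_X = 1745 − 506.9 = 1238 kg O₂/d.

R_O ≈ 1240 kg O₂/d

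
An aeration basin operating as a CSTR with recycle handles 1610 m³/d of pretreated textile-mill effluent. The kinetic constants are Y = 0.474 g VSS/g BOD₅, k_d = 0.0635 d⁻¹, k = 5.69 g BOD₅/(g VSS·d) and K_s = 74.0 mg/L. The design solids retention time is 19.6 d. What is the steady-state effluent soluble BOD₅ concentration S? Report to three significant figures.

From the Monod/SRT balance for a CMAS, S = K_s·(1+k_d θ_c)/[θ_c·(Y k − k_d) − 1] = 74.0 × (1 + 0.0635 × 19.6) / [19.6 × (0.474 × 5.69 − 0.0635) − 1] = 166.1 / 50.62 = 3.281 mg/L.

S ≈ 3.28 mg/L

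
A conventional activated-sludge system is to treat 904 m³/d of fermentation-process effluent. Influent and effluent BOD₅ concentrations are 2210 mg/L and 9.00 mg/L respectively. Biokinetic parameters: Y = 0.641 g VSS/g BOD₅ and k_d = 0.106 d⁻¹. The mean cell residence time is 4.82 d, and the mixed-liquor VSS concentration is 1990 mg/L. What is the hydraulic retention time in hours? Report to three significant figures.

τ ≈ 54.3 h

Steady-state biomass mass balance: V·X·(1 + k_d·θ_c) = Y·Q·(S₀ − S)·θ_c, so V = 0.641 × 904 × (2210 − 9.00) × 4.82 / [1990 × (1 + 0.106 × 4.82)] = 6.15×10^6 / 3007 = 2045 m³.
Hydraulic retention time τ = V/Q = 2045 / 904 = 2.262 d = 54.28 h.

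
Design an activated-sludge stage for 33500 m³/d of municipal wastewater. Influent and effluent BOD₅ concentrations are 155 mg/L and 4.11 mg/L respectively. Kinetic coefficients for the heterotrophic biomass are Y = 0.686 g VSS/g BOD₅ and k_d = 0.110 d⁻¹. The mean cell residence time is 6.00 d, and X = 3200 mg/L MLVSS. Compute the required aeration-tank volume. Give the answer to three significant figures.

V ≈ 3920 m³

Rearranging the biomass balance for a CMAS with decay, V = Y·Q·ΔS·θ_c / [X·(1+k_d θ_c)] = 0.686 × 33500 × (155 − 4.11) × 6.00 / [3200 × (1 + 0.110 × 6.00)] = 2.08×10^7 / 5312 = 3917 m³.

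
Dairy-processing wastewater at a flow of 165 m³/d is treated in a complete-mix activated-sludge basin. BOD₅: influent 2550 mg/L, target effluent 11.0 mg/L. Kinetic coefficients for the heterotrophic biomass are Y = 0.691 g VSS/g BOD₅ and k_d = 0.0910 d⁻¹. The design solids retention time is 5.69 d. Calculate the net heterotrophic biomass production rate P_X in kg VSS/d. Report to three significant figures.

P_X ≈ 191 kg VSS/d

Observed yield with endogenous decay: Y_obs = Y / (1 + k_d·θ_c) = 0.691 / (1 + 0.0910 × 5.69) = 0.691 / 1.518 = 0.4553 g VSS/g BOD₅.
ΔS = 2550 − 11.0 = 2539 mg/L, so the substrate removal rate is 165 × 2539/1000 = 418.9 kg BOD₅/d.
So the net sludge growth is P_X = 0.4553 × 418.9 = 190.7 kg VSS/d.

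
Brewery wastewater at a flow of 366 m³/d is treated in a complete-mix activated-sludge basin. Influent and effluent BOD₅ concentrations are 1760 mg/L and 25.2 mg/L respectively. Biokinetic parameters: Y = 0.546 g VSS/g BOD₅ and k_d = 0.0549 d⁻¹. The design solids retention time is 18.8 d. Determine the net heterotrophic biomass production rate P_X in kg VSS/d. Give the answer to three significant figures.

P_X ≈ 171 kg VSS/d

Y_obs = Y / (1 + k_d θ_c) = 0.546 / (1 + 0.0549 × 18.8) = 0.546 / 2.032 = 0.2687.
Q·(S₀ − S) = 366 × (1760 − 25.2) × 10⁻³ = 634.9 kg/d removed.
Net biomass production P_X = Y_obs × Q·(S₀ − S) = 0.2687 × 634.9 = 170.6 kg VSS/d.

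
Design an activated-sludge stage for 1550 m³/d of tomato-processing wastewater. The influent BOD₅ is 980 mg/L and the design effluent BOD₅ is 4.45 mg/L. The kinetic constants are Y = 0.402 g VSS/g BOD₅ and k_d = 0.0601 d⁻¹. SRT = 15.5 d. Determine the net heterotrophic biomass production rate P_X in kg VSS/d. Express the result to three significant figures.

P_X ≈ 315 kg VSS/d

Observed yield with endogenous decay: Y_obs = Y / (1 + k_d·θ_c) = 0.402 / (1 + 0.0601 × 15.5) = 0.402 / 1.932 = 0.2081 g VSS/g BOD₅.
Q·(S₀ − S) = 1550 × (980 − 4.45) × 10⁻³ = 1512 kg/d removed.
Net biomass production P_X = Y_obs × Q·(S₀ − S) = 0.2081 × 1512 = 314.7 kg VSS/d.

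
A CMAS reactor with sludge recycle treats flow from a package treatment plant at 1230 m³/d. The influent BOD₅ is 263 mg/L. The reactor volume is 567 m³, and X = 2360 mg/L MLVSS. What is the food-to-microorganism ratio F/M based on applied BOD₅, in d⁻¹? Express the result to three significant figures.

Food-to-microorganism ratio F/M = Q S₀ / (V X) = 1230 × 263 / (567.0 × 2360) = 0.2417 d⁻¹.

F/M ≈ 0.242 d⁻¹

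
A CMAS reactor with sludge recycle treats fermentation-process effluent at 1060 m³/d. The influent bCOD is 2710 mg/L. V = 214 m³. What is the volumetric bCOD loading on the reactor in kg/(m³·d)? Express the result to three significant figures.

Applied bCOD load per unit volume = Q·S₀/V = (1060 × 2710/1000)/214.0 = 13.42 kg bCOD·m⁻³·d⁻¹.

L_v ≈ 13.4 kg bCOD/(m³·d)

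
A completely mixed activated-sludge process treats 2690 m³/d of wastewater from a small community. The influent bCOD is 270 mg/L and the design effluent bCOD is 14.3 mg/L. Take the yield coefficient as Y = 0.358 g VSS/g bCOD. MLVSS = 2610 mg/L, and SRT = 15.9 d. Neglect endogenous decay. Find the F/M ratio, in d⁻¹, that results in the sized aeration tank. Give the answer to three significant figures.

With k_d = 0 the design equation reduces to V = Y Q (S₀−S) θ_c / X = 0.358 × 2690 × (270 − 14.3) × 15.9 / 2610 = 1500 m³.
F/M = Q·S₀ / (V·X) = 2690 × 270 / (1500 × 2610) = 0.1855 g bCOD·(g VSS·d)⁻¹.

F/M ≈ 0.186 d⁻¹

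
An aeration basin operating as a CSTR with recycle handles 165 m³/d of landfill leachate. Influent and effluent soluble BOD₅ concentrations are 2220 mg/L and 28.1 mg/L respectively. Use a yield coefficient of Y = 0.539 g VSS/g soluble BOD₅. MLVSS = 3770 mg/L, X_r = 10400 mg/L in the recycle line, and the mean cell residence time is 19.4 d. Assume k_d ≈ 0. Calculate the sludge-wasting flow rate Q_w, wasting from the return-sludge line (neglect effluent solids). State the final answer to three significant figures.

With k_d = 0 the design equation reduces to V = Y Q (S₀−S) θ_c / X = 0.539 × 165 × (2220 − 28.1) × 19.4 / 3770 = 1003 m³.
θ_c = V·X/(Q_w·X_r) when wasting from the recycle, so Q_w = V·X/(θ_c·X_r) = 1003 × 3770 / (19.4 × 10400) = 18.74 m³/d.

Q_w ≈ 18.7 m³/d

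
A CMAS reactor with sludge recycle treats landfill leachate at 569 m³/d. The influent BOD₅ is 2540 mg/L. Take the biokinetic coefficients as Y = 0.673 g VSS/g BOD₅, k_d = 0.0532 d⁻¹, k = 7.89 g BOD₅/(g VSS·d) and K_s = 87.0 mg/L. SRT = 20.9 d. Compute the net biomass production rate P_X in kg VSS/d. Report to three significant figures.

From the Monod/SRT balance for a CMAS, S = K_s·(1+k_d θ_c)/[θ_c·(Y k − k_d) − 1] = 87.0 × (1 + 0.0532 × 20.9) / [20.9 × (0.673 × 7.89 − 0.0532) − 1] = 183.7 / 108.9 = 1.688 mg/L.
Observed yield with endogenous decay: Y_obs = Y / (1 + k_d·θ_c) = 0.673 / (1 + 0.0532 × 20.9) = 0.673 / 2.112 = 0.3187 g VSS/g BOD₅.
Q·(S₀ − S) = 569 × (2540 − 1.69) × 10⁻³ = 1444 kg/d removed.
Biomass produced: P_X = Y_obs·Q·ΔS = 0.3187 × 1444 ≈ 460.3 kg VSS/d.

P_X ≈ 460 kg VSS/d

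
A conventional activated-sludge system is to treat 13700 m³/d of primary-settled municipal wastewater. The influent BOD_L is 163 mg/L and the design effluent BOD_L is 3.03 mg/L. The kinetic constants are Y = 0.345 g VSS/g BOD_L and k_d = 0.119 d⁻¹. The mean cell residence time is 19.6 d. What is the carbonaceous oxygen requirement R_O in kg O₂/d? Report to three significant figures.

Y_obs = Y / (1 + k_d θ_c) = 0.345 / (1 + 0.119 × 19.6) = 0.345 / 3.332 = 0.1035.
Q·(S₀ − S) = 13700 × (163 − 3.03) × 10⁻³ = 2192 kg/d removed.
Net sludge production P_X = 0.1035 × 2192 = 226.9 kg VSS/d.
R_O = Q·ΔS − 1.42 P_X = 2192 − 322.2 = 1869 kg O₂/d.

R_O ≈ 1870 kg O₂/d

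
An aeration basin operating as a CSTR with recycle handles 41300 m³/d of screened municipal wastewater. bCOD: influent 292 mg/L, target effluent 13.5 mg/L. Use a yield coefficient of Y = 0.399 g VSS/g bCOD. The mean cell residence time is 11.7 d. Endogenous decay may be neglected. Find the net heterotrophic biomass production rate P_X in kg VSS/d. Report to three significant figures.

P_X ≈ 4590 kg VSS/d

No decay correction is needed, so Y_obs = Y = 0.399.
Substrate removed = Q·(S₀ − S) = 41300 m³/d × (292 − 13.5) g/m³ = 1.15×10^7 g/d = 11502 kg/d.
Net biomass production P_X = Y_obs × Q·(S₀ − S) = 0.3990 × 11502 = 4589 kg VSS/d.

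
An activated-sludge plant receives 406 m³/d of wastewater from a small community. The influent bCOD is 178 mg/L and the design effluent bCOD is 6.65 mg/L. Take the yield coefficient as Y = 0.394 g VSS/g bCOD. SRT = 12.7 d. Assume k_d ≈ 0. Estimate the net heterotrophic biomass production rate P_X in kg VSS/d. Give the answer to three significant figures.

With endogenous decay neglected, the observed yield equals the true yield: Y_obs = Y = 0.394 g VSS/g bCOD.
Q·(S₀ − S) = 406 × (178 − 6.65) × 10⁻³ = 69.57 kg/d removed.
Net biomass production P_X = Y_obs × Q·(S₀ − S) = 0.3940 × 69.57 = 27.41 kg VSS/d.

P_X ≈ 27.4 kg VSS/d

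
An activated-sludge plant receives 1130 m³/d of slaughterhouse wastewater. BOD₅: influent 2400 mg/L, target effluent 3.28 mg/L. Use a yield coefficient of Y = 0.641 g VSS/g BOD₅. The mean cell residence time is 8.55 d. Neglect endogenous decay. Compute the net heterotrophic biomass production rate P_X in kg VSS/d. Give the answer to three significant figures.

With endogenous decay neglected, the observed yield equals the true yield: Y_obs = Y = 0.641 g VSS/g BOD₅.
ΔS = 2400 − 3.28 = 2397 mg/L, so the substrate removal rate is 1130 × 2397/1000 = 2708 kg BOD₅/d.
So the net sludge growth is P_X = 0.6410 × 2708 = 1736 kg VSS/d.

P_X ≈ 1740 kg VSS/d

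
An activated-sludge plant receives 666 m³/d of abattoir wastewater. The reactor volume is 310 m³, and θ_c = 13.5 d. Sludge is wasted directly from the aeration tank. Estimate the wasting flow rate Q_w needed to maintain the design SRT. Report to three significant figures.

Wasting from the aeration tank: Q_w = V / θ_c = 310.0 / 13.5 = 22.96 m³/d.

Q_w ≈ 23.0 m³/d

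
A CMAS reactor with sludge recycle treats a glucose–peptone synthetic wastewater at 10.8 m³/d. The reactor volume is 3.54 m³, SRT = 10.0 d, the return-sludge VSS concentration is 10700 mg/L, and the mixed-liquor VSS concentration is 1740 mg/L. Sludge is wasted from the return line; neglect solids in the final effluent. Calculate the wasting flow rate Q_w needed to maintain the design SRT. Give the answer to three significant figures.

Q_w ≈ 0.0576 m³/d

Q_w = (V·X)/(θ_c X_r) = 3.540 × 1740 / (10.0 × 10700) = 0.05757 m³/d.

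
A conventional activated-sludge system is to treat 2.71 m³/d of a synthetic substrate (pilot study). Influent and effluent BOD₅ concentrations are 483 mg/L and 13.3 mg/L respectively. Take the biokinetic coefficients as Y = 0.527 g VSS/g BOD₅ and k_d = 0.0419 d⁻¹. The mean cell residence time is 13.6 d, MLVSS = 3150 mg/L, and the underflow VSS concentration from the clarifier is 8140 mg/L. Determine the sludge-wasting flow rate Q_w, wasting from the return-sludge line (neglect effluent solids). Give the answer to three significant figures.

Rearranging the biomass balance for a CMAS with decay, V = Y·Q·ΔS·θ_c / [X·(1+k_d θ_c)] = 0.527 × 2.71 × (483 − 13.3) × 13.6 / [3150 × (1 + 0.0419 × 13.6)] = 9.12×10^3 / 4945 = 1.845 m³.
Wasting from the return line (neglecting effluent solids): Q_w = V·X / (θ_c·X_r) = 1.845 × 3150 / (13.6 × 8140) = 0.05250 m³/d.

Q_w ≈ 0.0525 m³/d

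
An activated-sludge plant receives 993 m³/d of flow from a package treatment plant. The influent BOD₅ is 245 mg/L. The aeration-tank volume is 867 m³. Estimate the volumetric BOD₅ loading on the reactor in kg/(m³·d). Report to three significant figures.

Applied BOD₅ load per unit volume = Q·S₀/V = (993 × 245/1000)/867.0 = 0.2806 kg BOD₅·m⁻³·d⁻¹.

L_v ≈ 0.281 kg BOD₅/(m³·d)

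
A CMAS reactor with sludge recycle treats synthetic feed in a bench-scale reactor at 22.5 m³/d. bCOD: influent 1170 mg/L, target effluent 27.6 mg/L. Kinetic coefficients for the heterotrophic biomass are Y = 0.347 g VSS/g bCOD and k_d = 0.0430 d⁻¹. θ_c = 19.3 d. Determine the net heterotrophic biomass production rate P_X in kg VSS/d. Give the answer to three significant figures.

Y_obs = Y / (1 + k_d θ_c) = 0.347 / (1 + 0.0430 × 19.3) = 0.347 / 1.830 = 0.1896.
Mass of bCOD removed per day: Q(S₀ − S) = 22.5 × 1142 g/m³ = 25.70 kg/d.
Biomass produced: P_X = Y_obs·Q·ΔS = 0.1896 × 25.70 ≈ 4.874 kg VSS/d.

P_X ≈ 4.87 kg VSS/d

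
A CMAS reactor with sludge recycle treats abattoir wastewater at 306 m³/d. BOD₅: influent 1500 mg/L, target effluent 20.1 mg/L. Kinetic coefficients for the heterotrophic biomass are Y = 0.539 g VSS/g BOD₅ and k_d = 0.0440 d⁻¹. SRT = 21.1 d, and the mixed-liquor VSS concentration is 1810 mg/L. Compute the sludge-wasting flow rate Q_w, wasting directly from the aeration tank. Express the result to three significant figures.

Steady-state biomass mass balance: V·X·(1 + k_d·θ_c) = Y·Q·(S₀ − S)·θ_c, so V = 0.539 × 306 × (1500 − 20.1) × 21.1 / [1810 × (1 + 0.0440 × 21.1)] = 5.15×10^6 / 3490 = 1476 m³.
For wasting at MLVSS concentration, Q_w = V/θ_c = 1476/21.1 = 69.93 m³/d.

Q_w ≈ 69.9 m³/d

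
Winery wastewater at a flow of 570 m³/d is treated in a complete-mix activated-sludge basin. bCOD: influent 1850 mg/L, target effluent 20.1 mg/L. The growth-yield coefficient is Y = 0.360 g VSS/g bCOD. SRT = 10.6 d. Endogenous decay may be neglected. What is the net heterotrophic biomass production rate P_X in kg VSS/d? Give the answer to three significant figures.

With endogenous decay neglected, the observed yield equals the true yield: Y_obs = Y = 0.360 g VSS/g bCOD.
ΔS = 1850 − 20.1 = 1830 mg/L, so the substrate removal rate is 570 × 1830/1000 = 1043 kg bCOD/d.
Biomass produced: P_X = Y_obs·Q·ΔS = 0.3600 × 1043 ≈ 375.5 kg VSS/d.

P_X ≈ 375 kg VSS/d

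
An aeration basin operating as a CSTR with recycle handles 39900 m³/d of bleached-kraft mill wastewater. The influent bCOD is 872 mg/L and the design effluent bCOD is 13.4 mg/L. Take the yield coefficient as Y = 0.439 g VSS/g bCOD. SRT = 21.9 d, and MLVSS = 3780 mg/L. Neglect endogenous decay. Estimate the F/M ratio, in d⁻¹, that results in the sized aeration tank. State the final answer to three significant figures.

With k_d = 0 the design equation reduces to V = Y Q (S₀−S) θ_c / X = 0.439 × 39900 × (872 − 13.4) × 21.9 / 3780 = 87133 m³.
Food-to-microorganism ratio F/M = Q S₀ / (V X) = 39900 × 872 / (87133 × 3780) = 0.1056 d⁻¹.

F/M ≈ 0.106 d⁻¹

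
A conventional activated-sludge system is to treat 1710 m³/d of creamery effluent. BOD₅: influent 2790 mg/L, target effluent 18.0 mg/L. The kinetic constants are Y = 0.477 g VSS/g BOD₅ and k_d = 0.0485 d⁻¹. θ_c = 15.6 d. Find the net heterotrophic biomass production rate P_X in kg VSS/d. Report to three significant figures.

P_X ≈ 1290 kg VSS/d

Observed yield with endogenous decay: Y_obs = Y / (1 + k_d·θ_c) = 0.477 / (1 + 0.0485 × 15.6) = 0.477 / 1.757 = 0.2715 g VSS/g BOD₅.
Q·(S₀ − S) = 1710 × (2790 − 18.0) × 10⁻³ = 4740 kg/d removed.
So the net sludge growth is P_X = 0.2715 × 4740 = 1287 kg VSS/d.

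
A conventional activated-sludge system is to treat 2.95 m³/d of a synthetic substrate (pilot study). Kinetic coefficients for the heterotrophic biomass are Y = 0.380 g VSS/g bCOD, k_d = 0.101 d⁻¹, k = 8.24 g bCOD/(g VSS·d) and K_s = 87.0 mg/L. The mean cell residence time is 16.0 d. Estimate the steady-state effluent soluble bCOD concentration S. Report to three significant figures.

S ≈ 4.79 mg/L

For a completely mixed reactor with recycle the Lawrence–McCarty relation gives S = K_s·(1 + k_d·θ_c) / [θ_c·(Y·k − k_d) − 1] = 87.0 × (1 + 0.101 × 16.0) / [16.0 × (0.380 × 8.24 − 0.101) − 1] = 227.6 / 47.48 = 4.793 mg/L.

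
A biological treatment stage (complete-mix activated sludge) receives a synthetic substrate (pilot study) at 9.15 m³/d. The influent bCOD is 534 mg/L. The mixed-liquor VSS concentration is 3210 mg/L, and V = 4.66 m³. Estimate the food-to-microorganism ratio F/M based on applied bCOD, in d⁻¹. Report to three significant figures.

F/M ≈ 0.327 d⁻¹

F/M = Q·S₀ / (V·X) = 9.15 × 534 / (4.660 × 3210) = 0.3266 g bCOD·(g VSS·d)⁻¹.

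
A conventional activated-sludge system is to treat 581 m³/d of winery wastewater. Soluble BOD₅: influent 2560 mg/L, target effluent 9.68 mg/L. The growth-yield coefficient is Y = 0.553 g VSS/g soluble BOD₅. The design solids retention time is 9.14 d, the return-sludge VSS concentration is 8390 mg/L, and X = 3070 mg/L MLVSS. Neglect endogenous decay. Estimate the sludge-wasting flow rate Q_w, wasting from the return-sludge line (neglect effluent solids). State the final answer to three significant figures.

Biomass mass balance (decay neglected): V·X = Y·Q·(S₀ − S)·θ_c, so V = 0.553 × 581 × (2560 − 9.68) × 9.14 / 3070 = 2440 m³.
Wasting from the return line (neglecting effluent solids): Q_w = V·X / (θ_c·X_r) = 2440 × 3070 / (9.14 × 8390) = 97.66 m³/d.

Q_w ≈ 97.7 m³/d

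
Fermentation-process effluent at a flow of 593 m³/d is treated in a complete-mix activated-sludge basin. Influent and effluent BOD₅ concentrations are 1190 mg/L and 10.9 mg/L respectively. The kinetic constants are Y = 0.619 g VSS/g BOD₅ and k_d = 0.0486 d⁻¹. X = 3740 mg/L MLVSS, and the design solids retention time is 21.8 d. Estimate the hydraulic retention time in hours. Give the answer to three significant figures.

From the SRT design equation V = Y Q (S₀−S) θ_c / [X (1 + k_d θ_c)] = 0.619 × 593 × (1190 − 10.9) × 21.8 / [3740 × (1 + 0.0486 × 21.8)] = 9.44×10^6 / 7702 = 1225 m³.
Hydraulic retention time τ = V/Q = 1225 / 593 = 2.066 d = 49.58 h.

τ ≈ 49.6 h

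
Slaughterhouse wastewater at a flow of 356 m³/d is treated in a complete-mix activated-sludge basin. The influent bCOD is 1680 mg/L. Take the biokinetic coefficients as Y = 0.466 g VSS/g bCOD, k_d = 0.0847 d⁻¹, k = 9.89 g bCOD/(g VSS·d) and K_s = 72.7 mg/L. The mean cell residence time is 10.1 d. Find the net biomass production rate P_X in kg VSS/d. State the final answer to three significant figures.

From the Monod/SRT balance for a CMAS, S = K_s·(1+k_d θ_c)/[θ_c·(Y k − k_d) − 1] = 72.7 × (1 + 0.0847 × 10.1) / [10.1 × (0.466 × 9.89 − 0.0847) − 1] = 134.9 / 44.69 = 3.018 mg/L.
Correct the yield for decay: Y_obs = Y/(1 + k_d θ_c) = 0.466 / (1 + 0.0847 × 10.1) = 0.466 / 1.855 = 0.2511.
Mass of bCOD removed per day: Q(S₀ − S) = 356 × 1677 g/m³ = 597.0 kg/d.
Biomass produced: P_X = Y_obs·Q·ΔS = 0.2511 × 597.0 ≈ 149.9 kg VSS/d.

P_X ≈ 150 kg VSS/d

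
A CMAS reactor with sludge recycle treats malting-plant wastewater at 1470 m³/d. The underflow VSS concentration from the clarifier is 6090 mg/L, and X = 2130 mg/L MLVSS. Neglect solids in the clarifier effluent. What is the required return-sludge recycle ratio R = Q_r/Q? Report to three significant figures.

R ≈ 0.538

R = Q_r/Q = X/(X_r − X) = 2130 / (6090 − 2130) = 0.5379.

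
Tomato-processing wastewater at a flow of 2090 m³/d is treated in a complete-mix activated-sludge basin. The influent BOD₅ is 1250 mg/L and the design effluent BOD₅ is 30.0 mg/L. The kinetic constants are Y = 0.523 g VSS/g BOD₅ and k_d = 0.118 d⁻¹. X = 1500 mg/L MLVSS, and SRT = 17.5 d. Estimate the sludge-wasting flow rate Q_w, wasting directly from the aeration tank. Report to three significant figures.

Q_w ≈ 290 m³/d

Steady-state biomass mass balance: V·X·(1 + k_d·θ_c) = Y·Q·(S₀ − S)·θ_c, so V = 0.523 × 2090 × (1250 − 30.0) × 17.5 / [1500 × (1 + 0.118 × 17.5)] = 2.33×10^7 / 4598 = 5076 m³.
For wasting at MLVSS concentration, Q_w = V/θ_c = 5076/17.5 = 290.1 m³/d.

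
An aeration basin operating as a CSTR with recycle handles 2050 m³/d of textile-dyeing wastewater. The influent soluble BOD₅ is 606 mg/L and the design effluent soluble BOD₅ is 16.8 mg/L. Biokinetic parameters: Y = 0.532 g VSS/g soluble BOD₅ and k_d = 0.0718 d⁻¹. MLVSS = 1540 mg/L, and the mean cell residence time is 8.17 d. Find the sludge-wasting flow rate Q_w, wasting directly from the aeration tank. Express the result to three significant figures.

Q_w ≈ 263 m³/d

Rearranging the biomass balance for a CMAS with decay, V = Y·Q·ΔS·θ_c / [X·(1+k_d θ_c)] = 0.532 × 2050 × (606 − 16.8) × 8.17 / [1540 × (1 + 0.0718 × 8.17)] = 5.25×10^6 / 2443 = 2149 m³.
With mixed-liquor wasting, θ_c = V/Q_w, so Q_w = V/θ_c = 2149/8.17 = 263.0 m³/d.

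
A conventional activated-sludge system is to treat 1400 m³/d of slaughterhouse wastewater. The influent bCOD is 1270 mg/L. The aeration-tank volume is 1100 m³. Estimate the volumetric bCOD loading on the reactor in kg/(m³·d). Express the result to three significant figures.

L_v = Q S₀ / V = 1400 × 1270 × 10⁻³ / 1100 = 1.616 kg/(m³·d).

L_v ≈ 1.62 kg bCOD/(m³·d)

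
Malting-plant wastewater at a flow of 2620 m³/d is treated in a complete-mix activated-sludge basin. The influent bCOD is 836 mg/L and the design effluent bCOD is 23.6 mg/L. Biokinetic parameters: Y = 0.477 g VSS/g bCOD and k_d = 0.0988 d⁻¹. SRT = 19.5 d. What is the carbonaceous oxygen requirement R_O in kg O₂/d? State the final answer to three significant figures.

R_O ≈ 1640 kg O₂/d

Y_obs = Y / (1 + k_d θ_c) = 0.477 / (1 + 0.0988 × 19.5) = 0.477 / 2.927 = 0.1630.
Mass of bCOD removed per day: Q(S₀ − S) = 2620 × 812.4 g/m³ = 2128 kg/d.
P_X = Y_obs·Q·(S₀ − S) = 0.1630 × 2128 = 346.9 kg VSS/d.
Carbonaceous O₂ demand = substrate oxidised − cell-mass equivalent = 2128 − 1.42 × 346.9 = 1636 kg O₂/d.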